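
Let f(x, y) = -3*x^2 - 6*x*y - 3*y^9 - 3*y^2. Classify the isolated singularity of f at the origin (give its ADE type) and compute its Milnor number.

Type A_{8}, Milnor number mu = 8.

The Hessian of f at 0 has rank 1. Corank 1: A-series; mu = 8 gives A_8.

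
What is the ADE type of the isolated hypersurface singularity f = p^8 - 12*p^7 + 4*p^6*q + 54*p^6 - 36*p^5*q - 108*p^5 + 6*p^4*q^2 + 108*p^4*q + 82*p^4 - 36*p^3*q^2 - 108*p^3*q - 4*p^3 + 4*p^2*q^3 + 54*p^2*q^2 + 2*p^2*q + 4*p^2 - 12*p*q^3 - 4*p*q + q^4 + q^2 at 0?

A_{3}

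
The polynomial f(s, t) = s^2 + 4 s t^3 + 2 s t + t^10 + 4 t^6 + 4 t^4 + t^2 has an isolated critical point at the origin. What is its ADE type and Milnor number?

Type A_9, Milnor number mu = 9.

The Hessian of f at 0 has rank 1. Corank 1: A-series; mu = 9 gives A_9.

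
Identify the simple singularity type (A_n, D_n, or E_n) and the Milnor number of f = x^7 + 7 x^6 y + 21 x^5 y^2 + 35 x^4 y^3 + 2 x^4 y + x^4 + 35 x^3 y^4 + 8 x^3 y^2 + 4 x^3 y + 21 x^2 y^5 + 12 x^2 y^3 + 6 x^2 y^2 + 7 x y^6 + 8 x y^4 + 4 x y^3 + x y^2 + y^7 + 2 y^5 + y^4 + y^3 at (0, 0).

The Hessian of f at 0 has rank 0. Corank 2; j^3 = y^2*(x + y) has shape L^2 M (L != M), so D-series; mu = 5 gives D_5.

Type D5, Milnor number mu = 5.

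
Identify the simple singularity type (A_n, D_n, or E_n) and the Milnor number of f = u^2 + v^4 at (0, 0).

Type A_3, Milnor number mu = 3.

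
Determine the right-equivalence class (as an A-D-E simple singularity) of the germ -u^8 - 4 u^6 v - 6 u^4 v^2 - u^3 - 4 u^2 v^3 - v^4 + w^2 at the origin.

The Hessian of f at 0 has rank 1. Corank 2; j^3 = -u^3 is a perfect cube, so E-series; the 4-jet and mu = 6 give E_6.

E6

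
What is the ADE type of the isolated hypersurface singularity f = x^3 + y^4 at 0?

E_{6}

The Hessian of f at 0 has rank 0. Corank 2; j^3 = x^3 is a perfect cube, so E-series; the 4-jet and mu = 6 give E_6.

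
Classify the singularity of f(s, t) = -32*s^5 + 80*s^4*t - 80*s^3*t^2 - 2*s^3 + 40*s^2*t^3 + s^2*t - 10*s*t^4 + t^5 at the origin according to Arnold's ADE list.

The Hessian of f at 0 is [[0, 0], [0, 0]] with rank 0, so corank 2. A Groebner basis of the Jacobian ideal J(f) in C{s,t} is {s*t/10 + t^4, s*t^2, s^2 - s*t/2}; counting standard monomials gives mu = 6. Corank 2; j^3 = -s^2*(2*s - t) has shape L^2 M (L != M), so D-series; mu = 6 gives D_6.

D_6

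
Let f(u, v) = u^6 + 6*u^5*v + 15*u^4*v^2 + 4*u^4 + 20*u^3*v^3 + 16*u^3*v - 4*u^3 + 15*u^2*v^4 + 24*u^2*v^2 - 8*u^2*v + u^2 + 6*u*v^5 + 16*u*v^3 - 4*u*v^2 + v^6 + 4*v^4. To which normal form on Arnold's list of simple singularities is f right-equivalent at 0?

A_{5}

The Hessian of f at 0 is [[2, 0], [0, 0]] with rank 1, so corank 1. A Groebner basis of the Jacobian ideal J(f) in C{u,v} is {u*v^2 + u*v - u/4 + v^2/2, -5*u*v/2 + u/2 + v^3 - v^2, u^2 + 2*u*v - u/2 + v^2}; counting standard monomials gives mu = 5. Corank 1: A-series; mu = 5 gives A_5.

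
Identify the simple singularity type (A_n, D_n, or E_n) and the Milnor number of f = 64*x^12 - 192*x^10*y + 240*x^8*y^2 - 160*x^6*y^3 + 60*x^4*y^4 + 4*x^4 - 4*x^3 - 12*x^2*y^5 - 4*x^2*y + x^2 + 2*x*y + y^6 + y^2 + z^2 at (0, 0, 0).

The Hessian of f at 0 is [[2, 2, 0], [2, 2, 0], [0, 0, 2]] with rank 2, so corank 1. A Groebner basis of the Jacobian ideal J(f) in C{x,y,z} is {x*y^2 + 3*x*y/2 + x/4 + y^2 + y/4, -5*x*y/2 - x/2 + y^3 - 3*y^2/2 - y/2, x^2 - x/2 - y/2, z}; counting standard monomials gives mu = 5. Corank 1: A-series; mu = 5 gives A_5.

Type A_{5}, Milnor number mu = 5.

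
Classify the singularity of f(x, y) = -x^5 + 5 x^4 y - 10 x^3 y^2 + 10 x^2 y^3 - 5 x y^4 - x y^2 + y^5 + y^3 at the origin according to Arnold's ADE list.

The Hessian of f at 0 is [[0, 0], [0, 0]] with rank 0, so corank 2. A Groebner basis of the Jacobian ideal J(f) in C{x,y} is {x^4 + y^2/5, y^3, x*y - y^2}; counting standard monomials gives mu = 6. Corank 2; j^3 = -y^2*(x - y) has shape L^2 M (L != M), so D-series; mu = 6 gives D_6.

D_{6}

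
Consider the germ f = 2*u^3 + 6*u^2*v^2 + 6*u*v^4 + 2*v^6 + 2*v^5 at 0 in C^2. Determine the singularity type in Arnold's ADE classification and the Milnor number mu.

The Hessian of f at 0 has rank 0. Corank 2; j^3 = 2*u^3 is a perfect cube, so E-series; the 5-jet and mu = 8 give E_8.

Type E_{8}, Milnor number mu = 8.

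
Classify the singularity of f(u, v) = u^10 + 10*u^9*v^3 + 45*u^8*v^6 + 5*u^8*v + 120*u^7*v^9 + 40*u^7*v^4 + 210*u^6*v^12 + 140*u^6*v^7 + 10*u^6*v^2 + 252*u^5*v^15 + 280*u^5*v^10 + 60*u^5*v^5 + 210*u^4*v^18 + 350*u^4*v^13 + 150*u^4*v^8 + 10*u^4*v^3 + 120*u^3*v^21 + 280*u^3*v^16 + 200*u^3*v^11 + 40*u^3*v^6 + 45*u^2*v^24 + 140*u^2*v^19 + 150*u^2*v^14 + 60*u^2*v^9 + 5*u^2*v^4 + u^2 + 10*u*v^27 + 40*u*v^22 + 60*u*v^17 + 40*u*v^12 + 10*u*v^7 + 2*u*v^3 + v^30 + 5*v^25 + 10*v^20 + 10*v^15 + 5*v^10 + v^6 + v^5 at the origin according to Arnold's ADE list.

A4

The Hessian of f at 0 has rank 1. Corank 1: A-series; mu = 4 gives A_4.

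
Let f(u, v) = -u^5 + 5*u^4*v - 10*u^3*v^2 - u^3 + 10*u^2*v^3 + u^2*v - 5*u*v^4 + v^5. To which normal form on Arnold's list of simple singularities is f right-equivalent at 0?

D_6

The Hessian of f at 0 is [[0, 0], [0, 0]] with rank 0, so corank 2. A Groebner basis of the Jacobian ideal J(f) in C{u,v} is {u*v/5 + v^4, u*v^2, u^2 - u*v}; counting standard monomials gives mu = 6. Corank 2; j^3 = -u^2*(u - v) has shape L^2 M (L != M), so D-series; mu = 6 gives D_6.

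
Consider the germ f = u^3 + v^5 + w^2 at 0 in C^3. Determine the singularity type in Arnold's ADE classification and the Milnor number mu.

The Hessian of f at 0 has rank 1. Corank 2; j^3 = u^3 is a perfect cube, so E-series; the 5-jet and mu = 8 give E_8.

Type E_{8}, Milnor number mu = 8.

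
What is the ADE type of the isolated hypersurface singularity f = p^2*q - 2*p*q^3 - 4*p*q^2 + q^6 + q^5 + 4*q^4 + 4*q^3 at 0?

D7

The Hessian of f at 0 has rank 0. Corank 2; j^3 = q*(p - 2*q)^2 has shape L^2 M (L != M), so D-series; mu = 7 gives D_7.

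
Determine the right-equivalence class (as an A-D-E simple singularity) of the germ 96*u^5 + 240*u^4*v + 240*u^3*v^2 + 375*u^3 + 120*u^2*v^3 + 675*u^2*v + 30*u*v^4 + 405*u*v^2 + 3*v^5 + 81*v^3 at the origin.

The Hessian of f at 0 is [[0, 0], [0, 0]] with rank 0, so corank 2. A Groebner basis of the Jacobian ideal J(f) in C{u,v} is {v^5, u*v^3 + 23*v^4/40, u^2 + 6*u*v/5 + 9*v^2/25}; counting standard monomials gives mu = 8. Corank 2; j^3 = 3*(5*u + 3*v)^3 is a perfect cube, so E-series; the 5-jet and mu = 8 give E_8.

E_{8}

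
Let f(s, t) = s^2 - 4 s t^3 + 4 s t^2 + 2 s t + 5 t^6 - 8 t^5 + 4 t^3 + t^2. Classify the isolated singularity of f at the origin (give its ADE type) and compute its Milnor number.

Type A_{5}, Milnor number mu = 5.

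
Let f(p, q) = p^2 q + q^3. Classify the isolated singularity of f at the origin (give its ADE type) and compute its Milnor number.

Type D_4, Milnor number mu = 4.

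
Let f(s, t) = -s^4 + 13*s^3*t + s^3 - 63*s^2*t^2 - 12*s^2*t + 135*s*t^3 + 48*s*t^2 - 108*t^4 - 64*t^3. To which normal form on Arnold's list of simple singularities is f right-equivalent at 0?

E_7

The Hessian of f at 0 has rank 0. Corank 2; j^3 = (s - 4*t)^3 is a perfect cube, so E-series; the 4-jet and mu = 7 give E_7.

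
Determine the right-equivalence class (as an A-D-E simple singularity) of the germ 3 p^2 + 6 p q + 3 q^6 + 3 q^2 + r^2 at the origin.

A5

The Hessian of f at 0 has rank 2. Corank 1: A-series; mu = 5 gives A_5.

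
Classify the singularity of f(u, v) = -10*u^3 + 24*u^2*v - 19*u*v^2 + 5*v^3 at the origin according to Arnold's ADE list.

D_{4}

The Hessian of f at 0 has rank 0. Corank 2; j^3 = -(u - v)*(10*u^2 - 14*u*v + 5*v^2) splits into three distinct lines over C (the quadratic factor has nonzero discriminant), so D_4.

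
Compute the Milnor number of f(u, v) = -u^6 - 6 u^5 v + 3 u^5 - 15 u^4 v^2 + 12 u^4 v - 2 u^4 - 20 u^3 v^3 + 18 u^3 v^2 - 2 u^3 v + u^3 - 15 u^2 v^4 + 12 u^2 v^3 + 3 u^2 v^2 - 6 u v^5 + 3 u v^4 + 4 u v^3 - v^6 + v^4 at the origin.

6

The Hessian of f at 0 has rank 0. Corank 2; j^3 = u^3 is a perfect cube, so E-series; the 4-jet and mu = 6 give E_6.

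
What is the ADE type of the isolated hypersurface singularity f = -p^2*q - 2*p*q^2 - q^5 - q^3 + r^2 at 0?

The Hessian of f at 0 has rank 1. Corank 2; j^3 = -q*(p + q)^2 has shape L^2 M (L != M), so D-series; mu = 6 gives D_6.

D6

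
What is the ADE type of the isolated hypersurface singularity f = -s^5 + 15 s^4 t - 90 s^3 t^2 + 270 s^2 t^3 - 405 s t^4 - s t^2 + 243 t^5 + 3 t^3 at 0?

D_{6}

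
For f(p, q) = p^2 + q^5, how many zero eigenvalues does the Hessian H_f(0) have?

Hessian at 0 has rank 1.

1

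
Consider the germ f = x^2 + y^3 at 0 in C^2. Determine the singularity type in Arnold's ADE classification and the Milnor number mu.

Type A_{2}, Milnor number mu = 2.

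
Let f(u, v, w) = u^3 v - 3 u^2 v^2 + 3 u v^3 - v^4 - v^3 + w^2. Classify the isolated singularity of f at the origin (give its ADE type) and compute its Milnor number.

The Hessian of f at 0 has rank 1. Corank 2; j^3 = -v^3 is a perfect cube, so E-series; the 4-jet and mu = 7 give E_7.

Type E_{7}, Milnor number mu = 7.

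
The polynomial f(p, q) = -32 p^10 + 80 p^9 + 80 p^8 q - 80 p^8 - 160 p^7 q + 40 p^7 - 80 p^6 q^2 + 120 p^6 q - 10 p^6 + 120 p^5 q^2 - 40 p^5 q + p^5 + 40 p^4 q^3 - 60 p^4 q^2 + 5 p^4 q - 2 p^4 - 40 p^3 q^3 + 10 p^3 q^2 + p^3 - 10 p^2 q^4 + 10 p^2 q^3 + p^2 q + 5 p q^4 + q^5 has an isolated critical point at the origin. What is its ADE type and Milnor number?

The Hessian of f at 0 is [[0, 0], [0, 0]] with rank 0, so corank 2. A Groebner basis of the Jacobian ideal J(f) in C{p,q} is {-p*q/5 + q^4, p*q^2, p^2 + p*q}; counting standard monomials gives mu = 6. Corank 2; j^3 = p^2*(p + q) has shape L^2 M (L != M), so D-series; mu = 6 gives D_6.

Type D6, Milnor number mu = 6.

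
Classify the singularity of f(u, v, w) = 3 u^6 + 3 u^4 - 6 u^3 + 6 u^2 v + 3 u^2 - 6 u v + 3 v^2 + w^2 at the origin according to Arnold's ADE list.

The Hessian of f at 0 has rank 2. Corank 1: A-series; mu = 5 gives A_5.

A_5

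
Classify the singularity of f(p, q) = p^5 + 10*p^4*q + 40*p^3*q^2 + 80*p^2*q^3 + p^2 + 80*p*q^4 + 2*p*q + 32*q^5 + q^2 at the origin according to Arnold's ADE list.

A_{4}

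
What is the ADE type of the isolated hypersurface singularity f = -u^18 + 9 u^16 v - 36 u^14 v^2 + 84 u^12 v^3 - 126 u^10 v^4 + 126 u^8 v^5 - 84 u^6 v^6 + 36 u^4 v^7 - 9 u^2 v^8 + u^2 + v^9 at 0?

A_{8}

The Hessian of f at 0 has rank 1. Corank 1: A-series; mu = 8 gives A_8.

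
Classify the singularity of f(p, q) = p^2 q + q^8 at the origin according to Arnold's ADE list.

D9

The Hessian of f at 0 is [[0, 0], [0, 0]] with rank 0, so corank 2. A Groebner basis of the Jacobian ideal J(f) in C{p,q} is {p^2/8 + q^7, p^3, p*q}; counting standard monomials gives mu = 9. Corank 2; j^3 = p^2*q has shape L^2 M (L != M), so D-series; mu = 9 gives D_9.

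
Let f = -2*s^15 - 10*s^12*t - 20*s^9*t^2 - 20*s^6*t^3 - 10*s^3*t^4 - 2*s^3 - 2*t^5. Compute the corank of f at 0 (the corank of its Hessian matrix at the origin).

2

Hessian at 0 has rank 0.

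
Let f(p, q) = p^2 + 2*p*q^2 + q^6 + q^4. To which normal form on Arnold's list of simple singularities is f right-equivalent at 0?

The Hessian of f at 0 is [[2, 0], [0, 0]] with rank 1, so corank 1. A Groebner basis of the Jacobian ideal J(f) in C{p,q} is {p^3, p^2*q, p + q^2}; counting standard monomials gives mu = 5. Corank 1: A-series; mu = 5 gives A_5.

A_{5}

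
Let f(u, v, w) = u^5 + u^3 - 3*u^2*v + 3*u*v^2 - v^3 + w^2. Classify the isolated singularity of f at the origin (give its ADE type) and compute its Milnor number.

Type E8, Milnor number mu = 8.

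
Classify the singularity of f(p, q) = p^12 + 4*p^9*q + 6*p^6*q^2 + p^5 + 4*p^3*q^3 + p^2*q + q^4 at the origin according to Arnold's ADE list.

The Hessian of f at 0 has rank 0. Corank 2; j^3 = p^2*q has shape L^2 M (L != M), so D-series; mu = 5 gives D_5.

D_{5}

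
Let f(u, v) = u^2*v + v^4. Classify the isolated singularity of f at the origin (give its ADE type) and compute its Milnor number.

Type D_{5}, Milnor number mu = 5.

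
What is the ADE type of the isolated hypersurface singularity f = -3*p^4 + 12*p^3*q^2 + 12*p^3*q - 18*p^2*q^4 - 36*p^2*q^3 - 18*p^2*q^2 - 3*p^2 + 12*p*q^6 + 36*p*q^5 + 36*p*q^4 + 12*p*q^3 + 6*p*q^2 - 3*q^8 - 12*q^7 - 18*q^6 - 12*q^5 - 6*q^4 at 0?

A_3

The Hessian of f at 0 has rank 1. Corank 1: A-series; mu = 3 gives A_3.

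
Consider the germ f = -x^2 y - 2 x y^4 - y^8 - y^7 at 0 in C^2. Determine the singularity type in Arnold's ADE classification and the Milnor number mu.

The Hessian of f at 0 has rank 0. Corank 2; j^3 = -x^2*y has shape L^2 M (L != M), so D-series; mu = 9 gives D_9.

Type D9, Milnor number mu = 9.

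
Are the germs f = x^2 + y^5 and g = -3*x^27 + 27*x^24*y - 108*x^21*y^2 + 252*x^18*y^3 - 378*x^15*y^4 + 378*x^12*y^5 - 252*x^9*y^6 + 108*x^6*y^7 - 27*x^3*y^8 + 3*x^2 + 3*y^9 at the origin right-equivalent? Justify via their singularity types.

No.

The Hessian of f at 0 has rank 1. Corank 1: A-series; mu = 4 gives A_4. The Hessian of g at 0 has rank 1. Corank 1: A-series; mu = 8 gives A_8. f is A_4 but g is A_8, hence not right-equivalent.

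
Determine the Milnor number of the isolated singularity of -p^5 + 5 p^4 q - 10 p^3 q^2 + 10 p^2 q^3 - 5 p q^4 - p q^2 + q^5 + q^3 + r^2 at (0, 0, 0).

6

The Hessian of f at 0 is [[0, 0, 0], [0, 0, 0], [0, 0, 2]] with rank 1, so corank 2. A Groebner basis of the Jacobian ideal J(f) in C{p,q,r} is {p^4 + q^2/5, q^3, p*q - q^2, r}; counting standard monomials gives mu = 6. Corank 2; j^3 = -q^2*(p - q) has shape L^2 M (L != M), so D-series; mu = 6 gives D_6.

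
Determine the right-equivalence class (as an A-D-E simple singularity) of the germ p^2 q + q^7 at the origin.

D8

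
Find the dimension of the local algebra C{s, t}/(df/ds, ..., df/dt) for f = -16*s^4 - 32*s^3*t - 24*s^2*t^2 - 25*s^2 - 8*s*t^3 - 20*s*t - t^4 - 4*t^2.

3

The Hessian of f at 0 has rank 1. Corank 1: A-series; mu = 3 gives A_3.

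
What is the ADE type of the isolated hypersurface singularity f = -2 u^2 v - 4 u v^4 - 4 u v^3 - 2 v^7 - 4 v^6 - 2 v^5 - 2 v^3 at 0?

D4

The Hessian of f at 0 has rank 0. Corank 2; j^3 = -2*v*(u^2 + v^2) splits into three distinct lines over C (the quadratic factor has nonzero discriminant), so D_4.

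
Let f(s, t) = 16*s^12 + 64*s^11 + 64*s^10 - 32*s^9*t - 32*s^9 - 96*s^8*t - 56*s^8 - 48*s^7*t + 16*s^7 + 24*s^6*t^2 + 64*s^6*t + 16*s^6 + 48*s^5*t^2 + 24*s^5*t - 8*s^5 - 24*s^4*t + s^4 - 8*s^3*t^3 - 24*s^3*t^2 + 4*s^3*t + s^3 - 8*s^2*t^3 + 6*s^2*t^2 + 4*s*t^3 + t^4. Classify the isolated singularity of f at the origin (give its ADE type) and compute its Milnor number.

Type E_6, Milnor number mu = 6.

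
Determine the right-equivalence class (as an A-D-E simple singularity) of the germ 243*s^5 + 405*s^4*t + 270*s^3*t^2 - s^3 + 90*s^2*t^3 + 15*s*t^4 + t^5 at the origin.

The Hessian of f at 0 has rank 0. Corank 2; j^3 = -s^3 is a perfect cube, so E-series; the 5-jet and mu = 8 give E_8.

E8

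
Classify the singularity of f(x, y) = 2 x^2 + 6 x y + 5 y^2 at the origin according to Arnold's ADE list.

The Hessian of f at 0 has rank 2. Corank 0: nondegenerate Morse point, so A_1.

A1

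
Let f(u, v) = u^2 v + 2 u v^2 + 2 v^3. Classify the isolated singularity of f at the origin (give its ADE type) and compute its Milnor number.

Type D_{4}, Milnor number mu = 4.

The Hessian of f at 0 is [[0, 0], [0, 0]] with rank 0, so corank 2. A Groebner basis of the Jacobian ideal J(f) in C{u,v} is {v^3, u^2 + 2*v^2, u*v + v^2}; counting standard monomials gives mu = 4. Corank 2; j^3 = v*(u^2 + 2*u*v + 2*v^2) splits into three distinct lines over C (the quadratic factor has nonzero discriminant), so D_4.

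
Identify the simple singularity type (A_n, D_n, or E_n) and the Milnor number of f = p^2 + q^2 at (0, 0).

The Hessian of f at 0 has rank 2. Corank 0: nondegenerate Morse point, so A_1.

Type A_1, Milnor number mu = 1.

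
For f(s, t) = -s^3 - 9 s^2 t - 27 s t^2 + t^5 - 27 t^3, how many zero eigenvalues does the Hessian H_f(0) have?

2

The Hessian at 0 is [[0, 0], [0, 0]] of rank 0; hence corank 2.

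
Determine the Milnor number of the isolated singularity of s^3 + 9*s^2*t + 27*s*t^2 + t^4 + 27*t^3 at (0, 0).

The Hessian of f at 0 has rank 0. Corank 2; j^3 = (s + 3*t)^3 is a perfect cube, so E-series; the 4-jet and mu = 6 give E_6.

6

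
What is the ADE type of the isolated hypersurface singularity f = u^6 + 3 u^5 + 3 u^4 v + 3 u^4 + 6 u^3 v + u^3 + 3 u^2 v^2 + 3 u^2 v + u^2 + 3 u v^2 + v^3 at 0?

The Hessian of f at 0 is [[2, 0], [0, 0]] with rank 1, so corank 1. A Groebner basis of the Jacobian ideal J(f) in C{u,v} is {v^2, u}; counting standard monomials gives mu = 2. Corank 1: A-series; mu = 2 gives A_2.

A2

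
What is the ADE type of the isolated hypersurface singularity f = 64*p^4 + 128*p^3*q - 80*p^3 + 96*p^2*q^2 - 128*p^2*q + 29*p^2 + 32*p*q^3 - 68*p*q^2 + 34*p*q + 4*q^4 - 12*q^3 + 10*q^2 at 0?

The Hessian of f at 0 has rank 2. Corank 0: nondegenerate Morse point, so A_1.

A_1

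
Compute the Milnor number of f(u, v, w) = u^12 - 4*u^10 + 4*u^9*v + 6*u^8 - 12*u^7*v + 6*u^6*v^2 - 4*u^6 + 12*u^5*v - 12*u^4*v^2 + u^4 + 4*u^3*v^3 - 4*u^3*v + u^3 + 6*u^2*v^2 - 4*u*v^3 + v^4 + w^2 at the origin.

The Hessian of f at 0 is [[0, 0, 0], [0, 0, 0], [0, 0, 2]] with rank 1, so corank 2. A Groebner basis of the Jacobian ideal J(f) in C{u,v,w} is {v^4, u*v^2 - v^3/3, u^2, w}; counting standard monomials gives mu = 6. Corank 2; j^3 = u^3 is a perfect cube, so E-series; the 4-jet and mu = 6 give E_6.

6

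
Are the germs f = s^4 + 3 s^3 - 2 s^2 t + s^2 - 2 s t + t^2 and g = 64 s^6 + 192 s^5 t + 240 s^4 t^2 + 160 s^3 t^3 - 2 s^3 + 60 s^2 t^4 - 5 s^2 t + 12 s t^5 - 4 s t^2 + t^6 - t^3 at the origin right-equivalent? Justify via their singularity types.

The Hessian of f at 0 has rank 1. Corank 1: A-series; mu = 2 gives A_2. The Hessian of g at 0 has rank 0. Corank 2; j^3 = -(s + t)^2*(2*s + t) has shape L^2 M (L != M), so D-series; mu = 7 gives D_7. f is A_2 but g is D_7, hence not right-equivalent.

No.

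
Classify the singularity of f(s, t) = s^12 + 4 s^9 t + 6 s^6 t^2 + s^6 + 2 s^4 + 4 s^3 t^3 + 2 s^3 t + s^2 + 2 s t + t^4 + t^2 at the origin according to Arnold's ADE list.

The Hessian of f at 0 has rank 1. Corank 1: A-series; mu = 3 gives A_3.

A3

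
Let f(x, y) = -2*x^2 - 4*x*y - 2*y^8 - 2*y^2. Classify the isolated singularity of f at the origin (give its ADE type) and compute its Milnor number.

The Hessian of f at 0 is [[-4, -4], [-4, -4]] with rank 1, so corank 1. A Groebner basis of the Jacobian ideal J(f) in C{x,y} is {y^7, x + y}; counting standard monomials gives mu = 7. Corank 1: A-series; mu = 7 gives A_7.

Type A_7, Milnor number mu = 7.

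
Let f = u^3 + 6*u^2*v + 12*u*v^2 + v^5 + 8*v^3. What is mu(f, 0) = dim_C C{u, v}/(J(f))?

8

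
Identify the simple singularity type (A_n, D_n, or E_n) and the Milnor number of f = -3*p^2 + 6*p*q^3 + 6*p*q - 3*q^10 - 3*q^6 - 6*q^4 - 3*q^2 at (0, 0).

Type A_9, Milnor number mu = 9.

The Hessian of f at 0 has rank 1. Corank 1: A-series; mu = 9 gives A_9.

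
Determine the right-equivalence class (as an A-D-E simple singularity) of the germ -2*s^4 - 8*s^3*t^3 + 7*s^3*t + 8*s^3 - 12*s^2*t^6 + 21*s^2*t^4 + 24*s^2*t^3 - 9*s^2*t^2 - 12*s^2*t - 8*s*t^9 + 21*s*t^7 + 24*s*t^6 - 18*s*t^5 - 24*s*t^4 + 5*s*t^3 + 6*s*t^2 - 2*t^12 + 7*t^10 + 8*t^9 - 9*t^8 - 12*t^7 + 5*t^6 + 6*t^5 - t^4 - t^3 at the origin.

The Hessian of f at 0 has rank 0. Corank 2; j^3 = (2*s - t)^3 is a perfect cube, so E-series; the 4-jet and mu = 7 give E_7.

E7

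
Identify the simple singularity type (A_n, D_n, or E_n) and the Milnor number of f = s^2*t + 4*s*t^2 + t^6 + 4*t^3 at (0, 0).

Type D7, Milnor number mu = 7.

The Hessian of f at 0 is [[0, 0], [0, 0]] with rank 0, so corank 2. A Groebner basis of the Jacobian ideal J(f) in C{s,t} is {s^2/6 + t^5 - 2*t^2/3, s^3 + 8*t^3, s*t + 2*t^2}; counting standard monomials gives mu = 7. Corank 2; j^3 = t*(s + 2*t)^2 has shape L^2 M (L != M), so D-series; mu = 7 gives D_7.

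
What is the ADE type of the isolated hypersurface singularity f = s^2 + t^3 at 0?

The Hessian of f at 0 is [[2, 0], [0, 0]] with rank 1, so corank 1. A Groebner basis of the Jacobian ideal J(f) in C{s,t} is {t^2, s}; counting standard monomials gives mu = 2. Corank 1: A-series; mu = 2 gives A_2.

A_2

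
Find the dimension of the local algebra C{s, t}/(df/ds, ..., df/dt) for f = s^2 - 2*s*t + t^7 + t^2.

6

The Hessian of f at 0 has rank 1. Corank 1: A-series; mu = 6 gives A_6.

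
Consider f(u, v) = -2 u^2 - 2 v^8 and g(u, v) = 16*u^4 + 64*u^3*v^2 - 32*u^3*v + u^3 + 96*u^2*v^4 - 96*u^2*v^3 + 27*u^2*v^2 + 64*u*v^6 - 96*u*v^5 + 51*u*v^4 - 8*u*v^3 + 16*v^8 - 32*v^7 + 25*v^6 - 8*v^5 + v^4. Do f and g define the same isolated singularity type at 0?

The Hessian of f at 0 is [[-4, 0], [0, 0]] with rank 1, so corank 1. A Groebner basis of the Jacobian ideal J(f) in C{u,v} is {v^7, u}; counting standard monomials gives mu = 7. Corank 1: A-series; mu = 7 gives A_7. The Hessian of g at 0 is [[0, 0], [0, 0]] with rank 0, so corank 2. A Groebner basis of the Jacobian ideal J(g) in C{u,v} is {u^3, u^2*v, u^2/2 + u*v^2, 3*u^2 + v^3}; counting standard monomials gives mu = 6. Corank 2; j^3 = u^3 is a perfect cube, so E-series; the 4-jet and mu = 6 give E_6. f is A_7 but g is E_6, hence not right-equivalent.

No.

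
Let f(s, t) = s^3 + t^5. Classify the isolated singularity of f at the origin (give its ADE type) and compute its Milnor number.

Type E8, Milnor number mu = 8.

The Hessian of f at 0 is [[0, 0], [0, 0]] with rank 0, so corank 2. A Groebner basis of the Jacobian ideal J(f) in C{s,t} is {t^4, s^2}; counting standard monomials gives mu = 8. Corank 2; j^3 = s^3 is a perfect cube, so E-series; the 5-jet and mu = 8 give E_8.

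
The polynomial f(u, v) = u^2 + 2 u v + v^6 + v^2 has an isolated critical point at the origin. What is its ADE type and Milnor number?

Type A_{5}, Milnor number mu = 5.

The Hessian of f at 0 is [[2, 2], [2, 2]] with rank 1, so corank 1. A Groebner basis of the Jacobian ideal J(f) in C{u,v} is {v^5, u + v}; counting standard monomials gives mu = 5. Corank 1: A-series; mu = 5 gives A_5.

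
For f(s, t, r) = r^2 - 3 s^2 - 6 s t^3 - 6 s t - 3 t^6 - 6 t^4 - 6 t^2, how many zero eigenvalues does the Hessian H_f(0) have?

0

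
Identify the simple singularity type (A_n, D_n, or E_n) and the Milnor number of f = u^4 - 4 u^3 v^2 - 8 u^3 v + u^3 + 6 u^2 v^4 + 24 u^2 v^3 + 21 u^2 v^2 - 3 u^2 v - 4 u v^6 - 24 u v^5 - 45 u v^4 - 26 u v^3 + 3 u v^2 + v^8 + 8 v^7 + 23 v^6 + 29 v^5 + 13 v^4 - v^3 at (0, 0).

Type E_6, Milnor number mu = 6.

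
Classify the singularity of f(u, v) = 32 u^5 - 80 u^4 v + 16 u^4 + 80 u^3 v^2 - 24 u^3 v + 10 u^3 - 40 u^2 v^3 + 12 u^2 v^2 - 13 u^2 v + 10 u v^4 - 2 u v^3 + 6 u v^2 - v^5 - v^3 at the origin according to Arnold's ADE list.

D4

The Hessian of f at 0 is [[0, 0], [0, 0]] with rank 0, so corank 2. A Groebner basis of the Jacobian ideal J(f) in C{u,v} is {v^3, u^2 - 3*v^2/11, u*v - 6*v^2/11}; counting standard monomials gives mu = 4. Corank 2; j^3 = (2*u - v)*(5*u^2 - 4*u*v + v^2) splits into three distinct lines over C (the quadratic factor has nonzero discriminant), so D_4.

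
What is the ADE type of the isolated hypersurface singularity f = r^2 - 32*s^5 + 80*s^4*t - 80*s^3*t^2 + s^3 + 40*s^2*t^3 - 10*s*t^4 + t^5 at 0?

E_8

The Hessian of f at 0 has rank 1. Corank 2; j^3 = s^3 is a perfect cube, so E-series; the 5-jet and mu = 8 give E_8.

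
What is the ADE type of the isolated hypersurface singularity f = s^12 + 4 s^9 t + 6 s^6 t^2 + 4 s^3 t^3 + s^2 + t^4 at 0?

The Hessian of f at 0 has rank 1. Corank 1: A-series; mu = 3 gives A_3.

A_3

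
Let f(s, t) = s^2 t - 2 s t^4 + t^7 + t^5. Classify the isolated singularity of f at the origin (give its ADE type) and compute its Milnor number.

Type D6, Milnor number mu = 6.

The Hessian of f at 0 has rank 0. Corank 2; j^3 = s^2*t has shape L^2 M (L != M), so D-series; mu = 6 gives D_6.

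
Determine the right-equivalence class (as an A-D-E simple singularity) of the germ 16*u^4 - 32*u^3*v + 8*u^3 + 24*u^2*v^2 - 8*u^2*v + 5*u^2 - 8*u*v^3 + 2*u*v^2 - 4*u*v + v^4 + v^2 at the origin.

The Hessian of f at 0 has rank 2. Corank 0: nondegenerate Morse point, so A_1.

A_{1}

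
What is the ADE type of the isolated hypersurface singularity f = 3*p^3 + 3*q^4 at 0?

The Hessian of f at 0 has rank 0. Corank 2; j^3 = 3*p^3 is a perfect cube, so E-series; the 4-jet and mu = 6 give E_6.

E_6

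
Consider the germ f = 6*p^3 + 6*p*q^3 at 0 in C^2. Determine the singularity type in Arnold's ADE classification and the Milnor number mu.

Type E_7, Milnor number mu = 7.

The Hessian of f at 0 has rank 0. Corank 2; j^3 = 6*p^3 is a perfect cube, so E-series; the 4-jet and mu = 7 give E_7.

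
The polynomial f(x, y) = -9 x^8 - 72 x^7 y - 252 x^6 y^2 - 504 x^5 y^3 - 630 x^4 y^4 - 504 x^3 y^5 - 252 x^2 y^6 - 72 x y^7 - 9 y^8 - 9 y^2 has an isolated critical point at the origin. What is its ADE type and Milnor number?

The Hessian of f at 0 has rank 1. Corank 1: A-series; mu = 7 gives A_7.

Type A_{7}, Milnor number mu = 7.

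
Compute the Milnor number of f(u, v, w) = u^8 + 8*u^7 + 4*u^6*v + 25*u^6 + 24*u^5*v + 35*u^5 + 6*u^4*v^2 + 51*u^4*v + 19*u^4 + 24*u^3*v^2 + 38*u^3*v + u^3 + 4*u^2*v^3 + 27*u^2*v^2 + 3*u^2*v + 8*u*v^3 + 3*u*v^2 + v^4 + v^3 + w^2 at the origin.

The Hessian of f at 0 has rank 1. Corank 2; j^3 = (u + v)^3 is a perfect cube, so E-series; the 4-jet and mu = 6 give E_6.

6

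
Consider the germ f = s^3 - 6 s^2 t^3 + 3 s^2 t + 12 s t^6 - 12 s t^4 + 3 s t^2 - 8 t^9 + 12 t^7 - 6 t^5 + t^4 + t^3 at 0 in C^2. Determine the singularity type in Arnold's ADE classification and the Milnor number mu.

Type E_{6}, Milnor number mu = 6.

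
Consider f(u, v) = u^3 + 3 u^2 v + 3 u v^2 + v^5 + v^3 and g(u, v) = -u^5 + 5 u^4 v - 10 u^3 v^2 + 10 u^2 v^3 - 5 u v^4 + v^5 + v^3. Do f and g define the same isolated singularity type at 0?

Yes.

The Hessian of f at 0 is [[0, 0], [0, 0]] with rank 0, so corank 2. A Groebner basis of the Jacobian ideal J(f) in C{u,v} is {v^4, u^2 + 2*u*v + v^2}; counting standard monomials gives mu = 8. Corank 2; j^3 = (u + v)^3 is a perfect cube, so E-series; the 5-jet and mu = 8 give E_8. The Hessian of g at 0 is [[0, 0], [0, 0]] with rank 0, so corank 2. A Groebner basis of the Jacobian ideal J(g) in C{u,v} is {u^4 - 4*u^3*v, v^2}; counting standard monomials gives mu = 8. Corank 2; j^3 = v^3 is a perfect cube, so E-series; the 5-jet and mu = 8 give E_8. Both have type E_8, hence right-equivalent.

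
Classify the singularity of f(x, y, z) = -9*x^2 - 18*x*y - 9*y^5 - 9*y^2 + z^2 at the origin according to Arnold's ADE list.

The Hessian of f at 0 has rank 2. Corank 1: A-series; mu = 4 gives A_4.

A4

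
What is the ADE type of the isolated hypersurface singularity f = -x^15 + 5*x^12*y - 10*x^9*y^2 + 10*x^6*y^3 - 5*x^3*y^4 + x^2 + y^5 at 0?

A_{4}

The Hessian of f at 0 has rank 1. Corank 1: A-series; mu = 4 gives A_4.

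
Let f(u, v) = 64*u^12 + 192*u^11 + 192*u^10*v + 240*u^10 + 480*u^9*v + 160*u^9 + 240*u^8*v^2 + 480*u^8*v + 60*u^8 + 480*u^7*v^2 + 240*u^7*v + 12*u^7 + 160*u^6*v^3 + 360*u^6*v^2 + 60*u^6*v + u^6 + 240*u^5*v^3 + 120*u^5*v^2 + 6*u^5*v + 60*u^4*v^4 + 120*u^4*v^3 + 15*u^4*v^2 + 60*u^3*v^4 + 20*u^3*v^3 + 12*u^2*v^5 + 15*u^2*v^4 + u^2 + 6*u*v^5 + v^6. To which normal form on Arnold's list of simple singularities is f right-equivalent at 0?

The Hessian of f at 0 has rank 1. Corank 1: A-series; mu = 5 gives A_5.

A5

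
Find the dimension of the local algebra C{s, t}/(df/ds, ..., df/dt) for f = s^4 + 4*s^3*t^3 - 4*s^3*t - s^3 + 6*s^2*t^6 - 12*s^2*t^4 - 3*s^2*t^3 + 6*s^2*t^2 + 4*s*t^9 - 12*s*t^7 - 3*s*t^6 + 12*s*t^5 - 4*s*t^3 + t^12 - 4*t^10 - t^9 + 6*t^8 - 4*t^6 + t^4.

The Hessian of f at 0 has rank 0. Corank 2; j^3 = -s^3 is a perfect cube, so E-series; the 4-jet and mu = 6 give E_6.

6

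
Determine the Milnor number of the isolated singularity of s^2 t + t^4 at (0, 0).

The Hessian of f at 0 is [[0, 0], [0, 0]] with rank 0, so corank 2. A Groebner basis of the Jacobian ideal J(f) in C{s,t} is {s^3, s^2/4 + t^3, s*t}; counting standard monomials gives mu = 5. Corank 2; j^3 = s^2*t has shape L^2 M (L != M), so D-series; mu = 5 gives D_5.

5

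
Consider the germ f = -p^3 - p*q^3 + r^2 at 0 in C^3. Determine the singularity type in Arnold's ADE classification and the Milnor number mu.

Type E7, Milnor number mu = 7.

The Hessian of f at 0 has rank 1. Corank 2; j^3 = -p^3 is a perfect cube, so E-series; the 4-jet and mu = 7 give E_7.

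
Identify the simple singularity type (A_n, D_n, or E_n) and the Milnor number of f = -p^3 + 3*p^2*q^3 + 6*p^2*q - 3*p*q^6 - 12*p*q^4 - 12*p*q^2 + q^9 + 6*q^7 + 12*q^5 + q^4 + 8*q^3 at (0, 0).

The Hessian of f at 0 is [[0, 0], [0, 0]] with rank 0, so corank 2. A Groebner basis of the Jacobian ideal J(f) in C{p,q} is {q^3, p^2 - 4*p*q + 4*q^2}; counting standard monomials gives mu = 6. Corank 2; j^3 = -(p - 2*q)^3 is a perfect cube, so E-series; the 4-jet and mu = 6 give E_6.

Type E_{6}, Milnor number mu = 6.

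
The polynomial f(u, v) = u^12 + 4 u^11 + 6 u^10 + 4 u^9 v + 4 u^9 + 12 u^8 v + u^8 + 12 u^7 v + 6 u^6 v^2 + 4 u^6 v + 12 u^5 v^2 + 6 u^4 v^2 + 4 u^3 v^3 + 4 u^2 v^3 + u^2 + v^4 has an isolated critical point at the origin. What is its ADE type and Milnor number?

Type A_3, Milnor number mu = 3.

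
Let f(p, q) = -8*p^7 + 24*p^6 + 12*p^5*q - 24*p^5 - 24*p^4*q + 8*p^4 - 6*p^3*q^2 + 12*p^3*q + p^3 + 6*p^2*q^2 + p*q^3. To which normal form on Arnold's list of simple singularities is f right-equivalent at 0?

The Hessian of f at 0 is [[0, 0], [0, 0]] with rank 0, so corank 2. A Groebner basis of the Jacobian ideal J(f) in C{p,q} is {3*p^2/4 + q^4 + q^3/4, p^3, p^2*q - p^2/4 - q^3/12, p^2 + p*q^2 + q^3/3}; counting standard monomials gives mu = 7. Corank 2; j^3 = p^3 is a perfect cube, so E-series; the 4-jet and mu = 7 give E_7.

E7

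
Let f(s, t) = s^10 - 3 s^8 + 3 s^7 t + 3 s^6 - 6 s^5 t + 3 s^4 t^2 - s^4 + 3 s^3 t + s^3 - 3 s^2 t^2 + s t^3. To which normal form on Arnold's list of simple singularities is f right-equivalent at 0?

The Hessian of f at 0 has rank 0. Corank 2; j^3 = s^3 is a perfect cube, so E-series; the 4-jet and mu = 7 give E_7.

E7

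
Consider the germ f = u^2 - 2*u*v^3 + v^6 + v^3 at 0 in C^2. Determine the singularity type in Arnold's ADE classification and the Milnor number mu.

Type A_2, Milnor number mu = 2.

The Hessian of f at 0 has rank 1. Corank 1: A-series; mu = 2 gives A_2.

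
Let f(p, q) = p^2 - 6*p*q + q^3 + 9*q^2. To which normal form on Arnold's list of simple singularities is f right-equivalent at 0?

The Hessian of f at 0 is [[2, -6], [-6, 18]] with rank 1, so corank 1. A Groebner basis of the Jacobian ideal J(f) in C{p,q} is {q^2, p - 3*q}; counting standard monomials gives mu = 2. Corank 1: A-series; mu = 2 gives A_2.

A_{2}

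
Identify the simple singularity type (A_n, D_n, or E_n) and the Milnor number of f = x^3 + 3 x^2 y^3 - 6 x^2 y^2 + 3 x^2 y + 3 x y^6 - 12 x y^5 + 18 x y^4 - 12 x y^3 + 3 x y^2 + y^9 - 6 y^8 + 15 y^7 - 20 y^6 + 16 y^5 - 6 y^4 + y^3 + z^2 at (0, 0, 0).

Type E8, Milnor number mu = 8.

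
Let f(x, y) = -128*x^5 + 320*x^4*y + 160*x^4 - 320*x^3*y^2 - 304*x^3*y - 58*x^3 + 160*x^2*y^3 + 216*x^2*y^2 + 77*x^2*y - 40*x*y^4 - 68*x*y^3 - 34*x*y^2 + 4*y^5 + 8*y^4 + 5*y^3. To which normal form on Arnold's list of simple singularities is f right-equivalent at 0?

D_{4}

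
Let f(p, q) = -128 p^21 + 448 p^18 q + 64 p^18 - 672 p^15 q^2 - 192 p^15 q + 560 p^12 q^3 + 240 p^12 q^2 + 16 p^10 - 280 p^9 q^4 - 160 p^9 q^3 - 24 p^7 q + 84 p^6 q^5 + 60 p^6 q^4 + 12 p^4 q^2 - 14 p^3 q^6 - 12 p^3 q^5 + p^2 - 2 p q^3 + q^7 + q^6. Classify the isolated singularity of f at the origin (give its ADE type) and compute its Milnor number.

Type A_{6}, Milnor number mu = 6.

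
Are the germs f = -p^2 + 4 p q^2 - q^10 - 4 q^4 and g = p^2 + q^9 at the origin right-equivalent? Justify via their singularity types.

No.

The Hessian of f at 0 is [[-2, 0], [0, 0]] with rank 1, so corank 1. A Groebner basis of the Jacobian ideal J(f) in C{p,q} is {p^5, p^4*q, -p/2 + q^2}; counting standard monomials gives mu = 9. Corank 1: A-series; mu = 9 gives A_9. The Hessian of g at 0 is [[2, 0], [0, 0]] with rank 1, so corank 1. A Groebner basis of the Jacobian ideal J(g) in C{p,q} is {q^8, p}; counting standard monomials gives mu = 8. Corank 1: A-series; mu = 8 gives A_8. f is A_9 but g is A_8, hence not right-equivalent.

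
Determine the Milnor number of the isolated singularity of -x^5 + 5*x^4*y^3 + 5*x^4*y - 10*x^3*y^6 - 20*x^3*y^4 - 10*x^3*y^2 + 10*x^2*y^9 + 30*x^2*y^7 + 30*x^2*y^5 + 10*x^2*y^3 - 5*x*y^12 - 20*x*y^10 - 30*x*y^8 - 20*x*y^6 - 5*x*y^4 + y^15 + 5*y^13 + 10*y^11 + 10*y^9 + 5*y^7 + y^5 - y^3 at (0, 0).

8

The Hessian of f at 0 is [[0, 0], [0, 0]] with rank 0, so corank 2. A Groebner basis of the Jacobian ideal J(f) in C{x,y} is {x^4 - 4*x^3*y, y^2}; counting standard monomials gives mu = 8. Corank 2; j^3 = -y^3 is a perfect cube, so E-series; the 5-jet and mu = 8 give E_8.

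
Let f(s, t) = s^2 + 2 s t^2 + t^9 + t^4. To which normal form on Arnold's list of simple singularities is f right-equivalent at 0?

The Hessian of f at 0 has rank 1. Corank 1: A-series; mu = 8 gives A_8.

A_8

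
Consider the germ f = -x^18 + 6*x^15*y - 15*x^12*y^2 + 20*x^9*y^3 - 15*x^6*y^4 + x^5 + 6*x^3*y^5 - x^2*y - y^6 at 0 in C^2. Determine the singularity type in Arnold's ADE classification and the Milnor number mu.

Type D_{7}, Milnor number mu = 7.

The Hessian of f at 0 is [[0, 0], [0, 0]] with rank 0, so corank 2. A Groebner basis of the Jacobian ideal J(f) in C{x,y} is {x^2/6 + y^5, x^3, x*y}; counting standard monomials gives mu = 7. Corank 2; j^3 = -x^2*y has shape L^2 M (L != M), so D-series; mu = 7 gives D_7.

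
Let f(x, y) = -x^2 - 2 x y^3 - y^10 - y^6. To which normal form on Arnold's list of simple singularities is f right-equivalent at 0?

A_{9}

The Hessian of f at 0 is [[-2, 0], [0, 0]] with rank 1, so corank 1. A Groebner basis of the Jacobian ideal J(f) in C{x,y} is {x^3, x + y^3}; counting standard monomials gives mu = 9. Corank 1: A-series; mu = 9 gives A_9.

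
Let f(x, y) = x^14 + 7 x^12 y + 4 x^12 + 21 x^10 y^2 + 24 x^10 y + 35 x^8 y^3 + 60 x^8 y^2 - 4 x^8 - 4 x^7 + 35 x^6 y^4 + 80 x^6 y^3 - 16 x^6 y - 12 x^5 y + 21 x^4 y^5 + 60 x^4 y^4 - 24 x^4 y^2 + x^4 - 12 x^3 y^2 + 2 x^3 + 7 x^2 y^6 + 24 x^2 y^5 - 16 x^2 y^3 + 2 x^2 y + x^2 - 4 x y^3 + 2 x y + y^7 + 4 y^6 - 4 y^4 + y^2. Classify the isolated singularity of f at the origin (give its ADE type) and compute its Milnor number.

The Hessian of f at 0 is [[2, 2], [2, 2]] with rank 1, so corank 1. A Groebner basis of the Jacobian ideal J(f) in C{x,y} is {x^3 + 11*x^2/7 + 15*x*y/7 + 2*x/7 + 6*y^2/7 + 2*y/7, x^2*y - 13*x^2/14 - 6*x*y/7 - 3*x/14 - y^2/7 - 3*y/14, 3*x^2/28 + x*y^2 - 11*x*y/14 + 5*x/28 - 5*y^2/7 + 5*y/28, 25*x^2/28 + 39*x*y/14 - 5*x/28 + y^3 + 12*y^2/7 - 5*y/28}; counting standard monomials gives mu = 6. Corank 1: A-series; mu = 6 gives A_6.

Type A_6, Milnor number mu = 6.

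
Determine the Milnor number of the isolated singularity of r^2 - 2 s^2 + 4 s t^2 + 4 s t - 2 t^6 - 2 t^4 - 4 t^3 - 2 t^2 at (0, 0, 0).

The Hessian of f at 0 has rank 2. Corank 1: A-series; mu = 5 gives A_5.

5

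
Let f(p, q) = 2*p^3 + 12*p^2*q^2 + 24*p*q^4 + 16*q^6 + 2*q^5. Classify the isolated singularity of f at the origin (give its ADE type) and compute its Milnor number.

Type E8, Milnor number mu = 8.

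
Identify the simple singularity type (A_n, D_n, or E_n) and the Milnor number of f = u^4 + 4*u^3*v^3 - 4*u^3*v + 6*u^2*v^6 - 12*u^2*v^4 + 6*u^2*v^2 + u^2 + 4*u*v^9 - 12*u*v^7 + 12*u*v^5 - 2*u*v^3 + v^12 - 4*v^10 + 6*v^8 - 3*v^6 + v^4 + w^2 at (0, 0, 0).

Type A_3, Milnor number mu = 3.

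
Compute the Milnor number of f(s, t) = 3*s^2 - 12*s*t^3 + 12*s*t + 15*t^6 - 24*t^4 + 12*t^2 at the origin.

5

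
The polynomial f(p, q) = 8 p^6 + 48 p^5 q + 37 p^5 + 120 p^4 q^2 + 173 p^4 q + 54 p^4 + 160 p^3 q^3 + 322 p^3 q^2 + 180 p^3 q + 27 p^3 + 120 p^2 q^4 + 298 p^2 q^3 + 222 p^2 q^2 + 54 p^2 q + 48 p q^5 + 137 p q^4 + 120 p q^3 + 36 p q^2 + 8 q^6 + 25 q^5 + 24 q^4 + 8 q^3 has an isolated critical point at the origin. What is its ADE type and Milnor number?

The Hessian of f at 0 is [[0, 0], [0, 0]] with rank 0, so corank 2. A Groebner basis of the Jacobian ideal J(f) in C{p,q} is {-2187*p^2/32 + p*q^3 - 81*p*q^2/8 - 729*p*q/8 - 27*q^3/4 - 243*q^2/8, 729*p^2/8 + 27*p*q^2/2 + 243*p*q/2 + q^4 + 9*q^3 + 81*q^2/2, p^3 - 9*p^2/4 - 5*p*q^2/3 - 3*p*q - 22*q^3/27 - q^2, p^2*q + 9*p^2/8 + 3*p*q^2/2 + 3*p*q/2 + 5*q^3/9 + q^2/2}; counting standard monomials gives mu = 8. Corank 2; j^3 = (3*p + 2*q)^3 is a perfect cube, so E-series; the 5-jet and mu = 8 give E_8.

Type E_8, Milnor number mu = 8.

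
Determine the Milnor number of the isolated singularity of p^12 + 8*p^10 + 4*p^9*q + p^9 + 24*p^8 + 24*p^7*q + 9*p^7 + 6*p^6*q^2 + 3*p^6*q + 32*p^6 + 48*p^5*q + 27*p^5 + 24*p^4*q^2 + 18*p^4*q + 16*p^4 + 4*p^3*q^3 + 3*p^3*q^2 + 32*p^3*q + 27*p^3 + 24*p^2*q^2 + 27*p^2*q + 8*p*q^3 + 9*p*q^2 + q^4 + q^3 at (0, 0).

6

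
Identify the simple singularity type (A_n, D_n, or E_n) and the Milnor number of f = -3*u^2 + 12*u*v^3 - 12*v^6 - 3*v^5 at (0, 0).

Type A4, Milnor number mu = 4.

The Hessian of f at 0 is [[-6, 0], [0, 0]] with rank 1, so corank 1. A Groebner basis of the Jacobian ideal J(f) in C{u,v} is {-u/2 + v^3, u^2, u*v}; counting standard monomials gives mu = 4. Corank 1: A-series; mu = 4 gives A_4.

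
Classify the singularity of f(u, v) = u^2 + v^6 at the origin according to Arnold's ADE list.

A_{5}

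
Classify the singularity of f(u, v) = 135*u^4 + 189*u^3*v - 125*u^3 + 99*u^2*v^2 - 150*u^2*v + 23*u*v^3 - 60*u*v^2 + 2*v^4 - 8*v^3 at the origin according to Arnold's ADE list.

The Hessian of f at 0 is [[0, 0], [0, 0]] with rank 0, so corank 2. A Groebner basis of the Jacobian ideal J(f) in C{u,v} is {390625*u^2/3 + 312500*u*v/3 + v^4 + 125*v^3/9 + 62500*v^2/3, u^3 - 550*u^2/3 - 440*u*v/3 + 2*v^3/45 - 88*v^2/3, u^2*v + 2875*u^2/9 + 2300*u*v/9 - 17*v^3/135 + 460*v^2/9, -1250*u^2/3 + u*v^2 - 1000*u*v/3 + 16*v^3/45 - 200*v^2/3}; counting standard monomials gives mu = 7. Corank 2; j^3 = -(5*u + 2*v)^3 is a perfect cube, so E-series; the 4-jet and mu = 7 give E_7.

E_7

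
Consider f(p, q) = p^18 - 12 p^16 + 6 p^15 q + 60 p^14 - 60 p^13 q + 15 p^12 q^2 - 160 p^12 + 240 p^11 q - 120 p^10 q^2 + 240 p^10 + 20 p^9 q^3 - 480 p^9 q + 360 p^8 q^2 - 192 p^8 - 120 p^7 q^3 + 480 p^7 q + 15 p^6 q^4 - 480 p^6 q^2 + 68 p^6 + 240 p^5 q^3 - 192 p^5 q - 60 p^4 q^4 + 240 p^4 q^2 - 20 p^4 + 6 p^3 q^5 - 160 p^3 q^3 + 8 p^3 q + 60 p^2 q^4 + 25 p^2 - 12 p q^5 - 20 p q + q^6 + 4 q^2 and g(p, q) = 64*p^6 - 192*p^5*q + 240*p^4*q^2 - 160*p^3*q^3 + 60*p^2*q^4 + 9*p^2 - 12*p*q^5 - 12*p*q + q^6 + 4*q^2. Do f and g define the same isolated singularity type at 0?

The Hessian of f at 0 is [[50, -20], [-20, 8]] with rank 1, so corank 1. A Groebner basis of the Jacobian ideal J(f) in C{p,q} is {p*q^2 - 125*p/8 + 25*q/4, -625*p/16 + q^3 + 125*q/8, p^2 - 4*p*q/5 + 4*q^2/25}; counting standard monomials gives mu = 5. Corank 1: A-series; mu = 5 gives A_5. The Hessian of g at 0 is [[18, -12], [-12, 8]] with rank 1, so corank 1. A Groebner basis of the Jacobian ideal J(g) in C{p,q} is {q^5, p - 2*q/3}; counting standard monomials gives mu = 5. Corank 1: A-series; mu = 5 gives A_5. Both have type A_5, hence right-equivalent.

Yes.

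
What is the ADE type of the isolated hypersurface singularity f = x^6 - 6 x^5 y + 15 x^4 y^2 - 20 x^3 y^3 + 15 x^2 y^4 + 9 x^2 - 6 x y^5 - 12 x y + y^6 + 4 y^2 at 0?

The Hessian of f at 0 has rank 1. Corank 1: A-series; mu = 5 gives A_5.

A5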